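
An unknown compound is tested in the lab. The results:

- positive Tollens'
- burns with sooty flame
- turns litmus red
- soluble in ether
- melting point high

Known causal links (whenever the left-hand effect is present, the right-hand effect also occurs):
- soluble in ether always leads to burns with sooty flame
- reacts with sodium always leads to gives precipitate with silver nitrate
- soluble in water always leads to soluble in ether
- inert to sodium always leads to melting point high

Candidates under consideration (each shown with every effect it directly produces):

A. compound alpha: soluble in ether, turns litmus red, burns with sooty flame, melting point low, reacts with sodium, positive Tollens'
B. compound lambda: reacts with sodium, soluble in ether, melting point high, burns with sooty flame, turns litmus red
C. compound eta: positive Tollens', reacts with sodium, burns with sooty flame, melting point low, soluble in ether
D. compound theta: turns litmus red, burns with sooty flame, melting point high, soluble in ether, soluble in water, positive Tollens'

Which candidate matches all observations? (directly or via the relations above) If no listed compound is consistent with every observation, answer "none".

D

For each candidate, compare predicted effects to what was observed:
(A) compound alpha — positive Tollens' +; burns with sooty flame +; turns litmus red +; soluble in ether +; melting point high -
(B) compound lambda — positive Tollens' -; burns with sooty flame +; turns litmus red +; soluble in ether +; melting point high +
(C) compound eta — positive Tollens' +; burns with sooty flame +; turns litmus red -; soluble in ether +; melting point high -
(D) compound theta — positive Tollens' +; burns with sooty flame +; turns litmus red +; soluble in ether +; melting point high +
(D) alone accounts for all the evidence.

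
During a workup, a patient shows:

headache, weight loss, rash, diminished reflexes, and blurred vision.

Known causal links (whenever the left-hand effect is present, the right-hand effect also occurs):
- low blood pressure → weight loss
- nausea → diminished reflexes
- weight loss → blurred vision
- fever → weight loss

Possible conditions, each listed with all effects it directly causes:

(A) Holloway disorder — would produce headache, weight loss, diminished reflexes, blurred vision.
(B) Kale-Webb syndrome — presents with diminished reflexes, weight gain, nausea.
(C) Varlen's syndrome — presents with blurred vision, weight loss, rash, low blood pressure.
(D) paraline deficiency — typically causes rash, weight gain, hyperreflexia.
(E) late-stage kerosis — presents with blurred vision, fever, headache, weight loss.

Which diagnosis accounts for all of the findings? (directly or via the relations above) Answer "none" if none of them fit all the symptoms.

Checking each candidate against the observations:
(A) Holloway disorder — does not account for rash
(B) Kale-Webb syndrome — headache miss; weight loss miss; rash miss; diminished reflexes match; blurred vision miss
(C) Varlen's syndrome — does not account for headache, diminished reflexes
(D) paraline deficiency — headache miss; weight loss miss; rash match; diminished reflexes miss; blurred vision miss
(E) late-stage kerosis — headache match; weight loss match; rash miss; diminished reflexes miss; blurred vision match
None of the listed candidates fits everything.

none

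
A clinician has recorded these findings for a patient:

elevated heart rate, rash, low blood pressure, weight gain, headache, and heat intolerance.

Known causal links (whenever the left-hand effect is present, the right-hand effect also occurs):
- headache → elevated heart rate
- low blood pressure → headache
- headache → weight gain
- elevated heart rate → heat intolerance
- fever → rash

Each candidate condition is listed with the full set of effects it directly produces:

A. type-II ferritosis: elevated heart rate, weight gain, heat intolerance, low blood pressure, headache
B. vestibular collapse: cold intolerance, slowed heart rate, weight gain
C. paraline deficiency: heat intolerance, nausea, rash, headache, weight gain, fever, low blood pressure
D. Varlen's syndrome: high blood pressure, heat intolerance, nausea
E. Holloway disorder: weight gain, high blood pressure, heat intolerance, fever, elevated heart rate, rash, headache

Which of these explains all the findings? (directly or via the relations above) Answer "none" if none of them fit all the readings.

C

Testing each hypothesis:
(A) type-II ferritosis — does not account for rash
(B) vestibular collapse — fails on elevated heart rate, rash, low blood pressure, headache, heat intolerance (predicts slowed heart rate, not elevated heart rate; predicts cold intolerance, not heat intolerance)
(C) paraline deficiency — accounts for every observation (elevated heart rate through headache → elevated heart rate)
(D) Varlen's syndrome — elevated heart rate -; rash -; low blood pressure -; weight gain -; headache -; heat intolerance +
(E) Holloway disorder — elevated heart rate +; rash +; low blood pressure -; weight gain +; headache +; heat intolerance +
Only (C) is consistent with every observation.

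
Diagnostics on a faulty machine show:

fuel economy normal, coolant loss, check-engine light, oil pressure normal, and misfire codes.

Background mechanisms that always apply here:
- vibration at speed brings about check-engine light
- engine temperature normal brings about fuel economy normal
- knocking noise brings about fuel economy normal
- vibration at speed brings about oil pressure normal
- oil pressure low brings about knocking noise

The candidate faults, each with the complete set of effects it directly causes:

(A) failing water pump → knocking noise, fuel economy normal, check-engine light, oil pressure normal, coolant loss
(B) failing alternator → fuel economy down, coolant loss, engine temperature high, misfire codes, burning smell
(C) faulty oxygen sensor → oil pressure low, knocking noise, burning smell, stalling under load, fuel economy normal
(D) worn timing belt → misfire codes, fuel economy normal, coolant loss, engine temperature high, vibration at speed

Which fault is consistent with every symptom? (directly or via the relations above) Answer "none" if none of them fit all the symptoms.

D

Per-candidate check:
(A) failing water pump — fuel economy normal match; coolant loss match; check-engine light match; oil pressure normal match; misfire codes miss
(B) failing alternator — fuel economy normal miss; coolant loss match; check-engine light miss; oil pressure normal miss; misfire codes match
(C) faulty oxygen sensor — fuel economy normal match; coolant loss miss; check-engine light miss; oil pressure normal miss; misfire codes miss
(D) worn timing belt — fuel economy normal match; coolant loss match; check-engine light match (by vibration at speed → check-engine light); oil pressure normal match (by vibration at speed → oil pressure normal); misfire codes match
(D) alone accounts for all the evidence.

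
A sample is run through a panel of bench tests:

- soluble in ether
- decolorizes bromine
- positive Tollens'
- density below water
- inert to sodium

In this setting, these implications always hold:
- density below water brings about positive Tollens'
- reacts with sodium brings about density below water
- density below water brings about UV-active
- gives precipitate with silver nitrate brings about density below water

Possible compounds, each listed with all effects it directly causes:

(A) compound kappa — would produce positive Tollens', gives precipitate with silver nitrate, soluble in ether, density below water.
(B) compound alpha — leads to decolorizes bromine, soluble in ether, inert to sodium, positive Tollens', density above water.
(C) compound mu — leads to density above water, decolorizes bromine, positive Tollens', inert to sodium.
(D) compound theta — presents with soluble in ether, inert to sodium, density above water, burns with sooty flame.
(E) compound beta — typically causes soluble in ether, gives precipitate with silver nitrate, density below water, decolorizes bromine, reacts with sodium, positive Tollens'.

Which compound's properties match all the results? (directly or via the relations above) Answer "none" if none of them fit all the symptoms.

none

Per-candidate check:
(A) compound kappa — does not account for decolorizes bromine, inert to sodium
(B) compound alpha — fails on density below water (predicts density above water, not density below water)
(C) compound mu — soluble in ether ✗; decolorizes bromine ✓; positive Tollens' ✓; density below water ✗; inert to sodium ✓
(D) compound theta — soluble in ether ✓; decolorizes bromine ✗; positive Tollens' ✗; density below water ✗; inert to sodium ✓
(E) compound beta — fails on inert to sodium (predicts reacts with sodium, not inert to sodium)
None of the listed candidates fits everything.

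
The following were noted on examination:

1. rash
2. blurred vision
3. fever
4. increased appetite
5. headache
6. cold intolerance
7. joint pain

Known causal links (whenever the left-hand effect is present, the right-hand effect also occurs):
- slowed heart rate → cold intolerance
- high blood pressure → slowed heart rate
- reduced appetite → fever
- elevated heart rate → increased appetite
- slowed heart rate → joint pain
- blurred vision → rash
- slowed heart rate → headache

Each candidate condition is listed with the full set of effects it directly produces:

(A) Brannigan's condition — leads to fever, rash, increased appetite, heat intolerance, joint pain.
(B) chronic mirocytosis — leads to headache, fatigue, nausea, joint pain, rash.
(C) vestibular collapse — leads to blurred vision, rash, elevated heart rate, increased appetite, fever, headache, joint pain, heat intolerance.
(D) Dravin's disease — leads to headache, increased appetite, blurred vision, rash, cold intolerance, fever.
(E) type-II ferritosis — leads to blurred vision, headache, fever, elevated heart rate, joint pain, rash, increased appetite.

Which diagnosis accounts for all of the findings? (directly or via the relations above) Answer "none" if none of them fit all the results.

none

For each candidate, compare predicted effects to what was observed:
(A) Brannigan's condition — rash ✓; blurred vision ✗; fever ✓; increased appetite ✓; headache ✗; cold intolerance ✗; joint pain ✓
(B) chronic mirocytosis — does not account for blurred vision, fever, increased appetite, cold intolerance
(C) vestibular collapse — fails on cold intolerance (predicts heat intolerance, not cold intolerance)
(D) Dravin's disease — rash ✓; blurred vision ✓; fever ✓; increased appetite ✓; headache ✓; cold intolerance ✓; joint pain ✗
(E) type-II ferritosis — rash ✓; blurred vision ✓; fever ✓; increased appetite ✓; headache ✓; cold intolerance ✗; joint pain ✓
None of the listed candidates fits everything.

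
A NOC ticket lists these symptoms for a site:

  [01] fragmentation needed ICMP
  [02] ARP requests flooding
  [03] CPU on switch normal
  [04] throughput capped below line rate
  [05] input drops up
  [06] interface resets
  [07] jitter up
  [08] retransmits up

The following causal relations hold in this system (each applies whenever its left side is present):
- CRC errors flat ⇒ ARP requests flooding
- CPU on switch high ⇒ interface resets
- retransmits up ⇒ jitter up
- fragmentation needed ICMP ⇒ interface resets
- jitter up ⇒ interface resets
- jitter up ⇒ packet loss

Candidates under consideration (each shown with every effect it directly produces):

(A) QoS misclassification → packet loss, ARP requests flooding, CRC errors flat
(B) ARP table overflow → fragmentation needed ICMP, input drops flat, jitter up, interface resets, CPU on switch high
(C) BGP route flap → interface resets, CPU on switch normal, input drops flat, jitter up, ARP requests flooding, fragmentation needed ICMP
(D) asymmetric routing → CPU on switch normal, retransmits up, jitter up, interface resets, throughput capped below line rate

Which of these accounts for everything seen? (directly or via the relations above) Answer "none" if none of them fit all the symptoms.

none

Checking each candidate against the observations:
(A) QoS misclassification — does not account for fragmentation needed ICMP, CPU on switch normal, throughput capped below line rate, input drops up, interface resets, jitter up, retransmits up
(B) ARP table overflow — fragmentation needed ICMP match; ARP requests flooding miss; CPU on switch normal miss; throughput capped below line rate miss; input drops up miss; interface resets match; jitter up match; retransmits up miss
(C) BGP route flap — fragmentation needed ICMP match; ARP requests flooding match; CPU on switch normal match; throughput capped below line rate miss; input drops up miss; interface resets match; jitter up match; retransmits up miss
(D) asymmetric routing — fragmentation needed ICMP miss; ARP requests flooding miss; CPU on switch normal match; throughput capped below line rate match; input drops up miss; interface resets match; jitter up match; retransmits up match
Every candidate fails on at least one observation.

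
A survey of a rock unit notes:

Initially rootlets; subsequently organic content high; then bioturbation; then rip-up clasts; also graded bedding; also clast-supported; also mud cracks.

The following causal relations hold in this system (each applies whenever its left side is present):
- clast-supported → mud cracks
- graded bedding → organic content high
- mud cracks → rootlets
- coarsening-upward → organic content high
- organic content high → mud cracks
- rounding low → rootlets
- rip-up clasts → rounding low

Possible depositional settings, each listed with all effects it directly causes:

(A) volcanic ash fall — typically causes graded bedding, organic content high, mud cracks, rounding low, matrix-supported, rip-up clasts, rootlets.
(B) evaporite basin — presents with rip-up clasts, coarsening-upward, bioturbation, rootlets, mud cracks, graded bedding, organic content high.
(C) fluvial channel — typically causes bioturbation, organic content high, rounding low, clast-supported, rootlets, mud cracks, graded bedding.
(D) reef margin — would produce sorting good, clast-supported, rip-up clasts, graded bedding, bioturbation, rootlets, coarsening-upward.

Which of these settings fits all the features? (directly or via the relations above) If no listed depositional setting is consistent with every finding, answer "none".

Testing each hypothesis:
(A) volcanic ash fall — rootlets ✓; organic content high ✓; bioturbation ✗; rip-up clasts ✓; graded bedding ✓; clast-supported ✗; mud cracks ✓
(B) evaporite basin — does not account for clast-supported
(C) fluvial channel — rootlets ✓; organic content high ✓; bioturbation ✓; rip-up clasts ✗; graded bedding ✓; clast-supported ✓; mud cracks ✓
(D) reef margin — rootlets ✓; organic content high ✓ (through graded bedding → organic content high); bioturbation ✓; rip-up clasts ✓; graded bedding ✓; clast-supported ✓; mud cracks ✓ (through clast-supported → mud cracks)
(D) alone accounts for all the evidence.

D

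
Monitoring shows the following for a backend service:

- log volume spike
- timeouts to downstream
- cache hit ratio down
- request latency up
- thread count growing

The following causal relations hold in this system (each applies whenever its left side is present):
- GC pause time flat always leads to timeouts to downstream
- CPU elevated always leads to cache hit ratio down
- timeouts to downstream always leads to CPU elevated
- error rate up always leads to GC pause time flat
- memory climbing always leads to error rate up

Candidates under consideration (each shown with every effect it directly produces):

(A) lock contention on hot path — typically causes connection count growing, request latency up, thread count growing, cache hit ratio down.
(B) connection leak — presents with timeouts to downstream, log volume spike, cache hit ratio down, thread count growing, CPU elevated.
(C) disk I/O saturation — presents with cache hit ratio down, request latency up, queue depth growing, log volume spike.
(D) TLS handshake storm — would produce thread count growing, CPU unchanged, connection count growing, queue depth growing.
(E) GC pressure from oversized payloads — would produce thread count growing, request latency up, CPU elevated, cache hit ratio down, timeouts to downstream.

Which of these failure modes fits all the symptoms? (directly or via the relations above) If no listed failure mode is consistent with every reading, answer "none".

none

For each candidate, compare predicted effects to what was observed:
(A) lock contention on hot path — does not account for log volume spike, timeouts to downstream
(B) connection leak — does not account for request latency up
(C) disk I/O saturation — log volume spike +; timeouts to downstream -; cache hit ratio down +; request latency up +; thread count growing -
(D) TLS handshake storm — log volume spike -; timeouts to downstream -; cache hit ratio down -; request latency up -; thread count growing +
(E) GC pressure from oversized payloads — does not account for log volume spike
None of the listed candidates fits everything.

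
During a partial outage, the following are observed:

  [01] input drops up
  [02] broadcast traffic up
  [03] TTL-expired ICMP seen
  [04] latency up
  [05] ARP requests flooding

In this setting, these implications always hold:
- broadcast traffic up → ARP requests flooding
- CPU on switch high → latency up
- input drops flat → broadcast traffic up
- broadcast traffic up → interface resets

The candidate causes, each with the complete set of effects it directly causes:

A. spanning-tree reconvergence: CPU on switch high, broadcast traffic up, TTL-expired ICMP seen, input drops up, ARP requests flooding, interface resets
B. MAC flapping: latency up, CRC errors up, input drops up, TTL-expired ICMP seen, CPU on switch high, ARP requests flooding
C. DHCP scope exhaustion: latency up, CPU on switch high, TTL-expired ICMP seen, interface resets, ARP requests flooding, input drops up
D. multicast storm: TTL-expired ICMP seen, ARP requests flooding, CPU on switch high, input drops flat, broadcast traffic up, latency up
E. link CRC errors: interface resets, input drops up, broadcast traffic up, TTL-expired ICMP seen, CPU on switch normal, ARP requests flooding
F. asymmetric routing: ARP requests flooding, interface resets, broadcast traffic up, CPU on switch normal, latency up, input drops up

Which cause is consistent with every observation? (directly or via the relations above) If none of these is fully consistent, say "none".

A

Testing each hypothesis:
(A) spanning-tree reconvergence — input drops up +; broadcast traffic up +; TTL-expired ICMP seen +; latency up + (by CPU on switch high → latency up); ARP requests flooding +
(B) MAC flapping — input drops up +; broadcast traffic up -; TTL-expired ICMP seen +; latency up +; ARP requests flooding +
(C) DHCP scope exhaustion — does not account for broadcast traffic up
(D) multicast storm — input drops up -; broadcast traffic up +; TTL-expired ICMP seen +; latency up +; ARP requests flooding +
(E) link CRC errors — input drops up +; broadcast traffic up +; TTL-expired ICMP seen +; latency up -; ARP requests flooding +
(F) asymmetric routing — does not account for TTL-expired ICMP seen
(A) alone accounts for all the evidence.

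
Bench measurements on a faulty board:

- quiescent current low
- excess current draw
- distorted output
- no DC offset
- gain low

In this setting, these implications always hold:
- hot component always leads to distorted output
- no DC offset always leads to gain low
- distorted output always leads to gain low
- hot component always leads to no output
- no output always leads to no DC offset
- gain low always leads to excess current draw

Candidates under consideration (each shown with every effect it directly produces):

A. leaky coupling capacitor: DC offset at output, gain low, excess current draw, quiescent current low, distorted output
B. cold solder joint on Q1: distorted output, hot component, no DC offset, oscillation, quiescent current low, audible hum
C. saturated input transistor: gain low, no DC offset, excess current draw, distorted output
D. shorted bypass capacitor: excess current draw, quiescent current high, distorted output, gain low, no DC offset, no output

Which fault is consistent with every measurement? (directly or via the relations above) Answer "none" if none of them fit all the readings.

B

Testing each hypothesis:
(A) leaky coupling capacitor — quiescent current low ✓; excess current draw ✓; distorted output ✓; no DC offset ✗; gain low ✓
(B) cold solder joint on Q1 — accounts for every observation (excess current draw by distorted output → gain low → excess current draw)
(C) saturated input transistor — quiescent current low ✗; excess current draw ✓; distorted output ✓; no DC offset ✓; gain low ✓
(D) shorted bypass capacitor — fails on quiescent current low (predicts quiescent current high, not quiescent current low)
Only (B) is consistent with every observation.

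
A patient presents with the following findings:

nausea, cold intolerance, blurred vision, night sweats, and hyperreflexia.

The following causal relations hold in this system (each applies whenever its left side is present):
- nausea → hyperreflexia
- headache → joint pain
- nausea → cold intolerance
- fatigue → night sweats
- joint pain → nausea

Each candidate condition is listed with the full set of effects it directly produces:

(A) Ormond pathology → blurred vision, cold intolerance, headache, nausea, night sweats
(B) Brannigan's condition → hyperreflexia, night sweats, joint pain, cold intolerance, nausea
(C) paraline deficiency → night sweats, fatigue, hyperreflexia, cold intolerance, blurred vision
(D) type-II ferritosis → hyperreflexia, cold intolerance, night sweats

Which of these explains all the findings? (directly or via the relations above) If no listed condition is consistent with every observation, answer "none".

For each candidate, compare predicted effects to what was observed:
(A) Ormond pathology — accounts for every observation (hyperreflexia through nausea → hyperreflexia)
(B) Brannigan's condition — does not account for blurred vision
(C) paraline deficiency — does not account for nausea
(D) type-II ferritosis — nausea NO; cold intolerance yes; blurred vision NO; night sweats yes; hyperreflexia yes
(A) is the only candidate with no mismatches.

A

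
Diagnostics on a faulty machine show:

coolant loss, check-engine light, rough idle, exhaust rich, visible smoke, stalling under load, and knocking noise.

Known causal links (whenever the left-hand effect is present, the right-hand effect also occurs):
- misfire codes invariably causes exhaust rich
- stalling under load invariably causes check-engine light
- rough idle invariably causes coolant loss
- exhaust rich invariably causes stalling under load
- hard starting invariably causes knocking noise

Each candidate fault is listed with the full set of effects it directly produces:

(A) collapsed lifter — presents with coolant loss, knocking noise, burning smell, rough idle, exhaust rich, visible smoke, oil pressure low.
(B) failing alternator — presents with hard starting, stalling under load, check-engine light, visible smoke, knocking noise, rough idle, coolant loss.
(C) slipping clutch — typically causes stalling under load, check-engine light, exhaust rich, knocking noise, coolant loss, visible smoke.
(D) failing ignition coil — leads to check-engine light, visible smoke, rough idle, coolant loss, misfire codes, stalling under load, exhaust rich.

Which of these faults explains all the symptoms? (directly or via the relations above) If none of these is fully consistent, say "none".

A

Per-candidate check:
(A) collapsed lifter — coolant loss +; check-engine light + (through exhaust rich → stalling under load → check-engine light); rough idle +; exhaust rich +; visible smoke +; stalling under load + (through exhaust rich → stalling under load); knocking noise +
(B) failing alternator — does not account for exhaust rich
(C) slipping clutch — coolant loss +; check-engine light +; rough idle -; exhaust rich +; visible smoke +; stalling under load +; knocking noise +
(D) failing ignition coil — does not account for knocking noise
(A) is the only candidate with no mismatches.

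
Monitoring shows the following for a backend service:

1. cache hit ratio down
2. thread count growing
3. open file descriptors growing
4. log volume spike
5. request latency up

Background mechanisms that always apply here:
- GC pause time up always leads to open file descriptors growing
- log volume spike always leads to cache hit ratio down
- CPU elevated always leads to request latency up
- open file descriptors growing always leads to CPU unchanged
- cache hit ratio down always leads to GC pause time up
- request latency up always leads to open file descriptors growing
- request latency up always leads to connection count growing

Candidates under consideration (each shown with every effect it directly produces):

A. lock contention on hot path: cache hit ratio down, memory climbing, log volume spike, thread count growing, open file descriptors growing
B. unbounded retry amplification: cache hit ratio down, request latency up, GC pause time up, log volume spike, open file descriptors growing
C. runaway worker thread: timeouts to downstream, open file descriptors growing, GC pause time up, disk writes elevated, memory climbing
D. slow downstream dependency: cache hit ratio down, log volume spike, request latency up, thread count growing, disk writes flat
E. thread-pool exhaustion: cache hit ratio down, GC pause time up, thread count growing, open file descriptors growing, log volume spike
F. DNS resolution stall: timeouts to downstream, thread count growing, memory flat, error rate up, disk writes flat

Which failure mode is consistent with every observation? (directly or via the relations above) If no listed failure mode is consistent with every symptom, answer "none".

D

Checking each candidate against the observations:
(A) lock contention on hot path — cache hit ratio down +; thread count growing +; open file descriptors growing +; log volume spike +; request latency up -
(B) unbounded retry amplification — does not account for thread count growing
(C) runaway worker thread — does not account for cache hit ratio down, thread count growing, log volume spike, request latency up
(D) slow downstream dependency — accounts for every observation (open file descriptors growing through request latency up → open file descriptors growing)
(E) thread-pool exhaustion — cache hit ratio down +; thread count growing +; open file descriptors growing +; log volume spike +; request latency up -
(F) DNS resolution stall — cache hit ratio down -; thread count growing +; open file descriptors growing -; log volume spike -; request latency up -
Only (D) is consistent with every observation.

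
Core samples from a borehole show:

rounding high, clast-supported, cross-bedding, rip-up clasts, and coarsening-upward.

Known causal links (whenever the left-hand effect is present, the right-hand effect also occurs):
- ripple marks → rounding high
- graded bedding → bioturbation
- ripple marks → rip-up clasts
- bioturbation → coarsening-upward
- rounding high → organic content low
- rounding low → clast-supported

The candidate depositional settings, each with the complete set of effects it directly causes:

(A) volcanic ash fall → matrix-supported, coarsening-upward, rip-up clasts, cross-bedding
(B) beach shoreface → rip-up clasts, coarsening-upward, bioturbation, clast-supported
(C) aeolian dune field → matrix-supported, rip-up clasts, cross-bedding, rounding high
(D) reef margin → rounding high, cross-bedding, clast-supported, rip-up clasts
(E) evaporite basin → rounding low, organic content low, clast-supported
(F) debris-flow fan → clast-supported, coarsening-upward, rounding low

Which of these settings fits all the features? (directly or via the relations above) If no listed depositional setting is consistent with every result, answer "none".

none

Checking each candidate against the observations:
(A) volcanic ash fall — rounding high ✗; clast-supported ✗; cross-bedding ✓; rip-up clasts ✓; coarsening-upward ✓
(B) beach shoreface — rounding high ✗; clast-supported ✓; cross-bedding ✗; rip-up clasts ✓; coarsening-upward ✓
(C) aeolian dune field — fails on clast-supported, coarsening-upward (predicts matrix-supported, not clast-supported)
(D) reef margin — rounding high ✓; clast-supported ✓; cross-bedding ✓; rip-up clasts ✓; coarsening-upward ✗
(E) evaporite basin — rounding high ✗; clast-supported ✓; cross-bedding ✗; rip-up clasts ✗; coarsening-upward ✗
(F) debris-flow fan — rounding high ✗; clast-supported ✓; cross-bedding ✗; rip-up clasts ✗; coarsening-upward ✓
None of the listed candidates fits everything.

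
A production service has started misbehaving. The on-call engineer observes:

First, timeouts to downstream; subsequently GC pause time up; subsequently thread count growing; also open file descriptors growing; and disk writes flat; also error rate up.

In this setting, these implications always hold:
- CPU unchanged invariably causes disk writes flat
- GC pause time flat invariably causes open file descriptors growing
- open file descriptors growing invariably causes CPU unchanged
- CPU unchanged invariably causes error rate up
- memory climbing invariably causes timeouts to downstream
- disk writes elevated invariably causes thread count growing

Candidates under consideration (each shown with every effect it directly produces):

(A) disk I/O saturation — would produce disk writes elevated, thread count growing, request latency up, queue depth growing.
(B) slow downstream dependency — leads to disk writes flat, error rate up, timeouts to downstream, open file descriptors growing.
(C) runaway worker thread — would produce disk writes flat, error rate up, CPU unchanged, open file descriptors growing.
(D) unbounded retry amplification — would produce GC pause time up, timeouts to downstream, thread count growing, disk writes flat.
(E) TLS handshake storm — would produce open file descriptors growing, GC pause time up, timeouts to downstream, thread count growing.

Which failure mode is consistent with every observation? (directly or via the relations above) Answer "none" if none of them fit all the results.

E

Per-candidate check:
(A) disk I/O saturation — fails on timeouts to downstream, GC pause time up, open file descriptors growing, disk writes flat, error rate up (predicts disk writes elevated, not disk writes flat)
(B) slow downstream dependency — timeouts to downstream match; GC pause time up miss; thread count growing miss; open file descriptors growing match; disk writes flat match; error rate up match
(C) runaway worker thread — does not account for timeouts to downstream, GC pause time up, thread count growing
(D) unbounded retry amplification — timeouts to downstream match; GC pause time up match; thread count growing match; open file descriptors growing miss; disk writes flat match; error rate up miss
(E) TLS handshake storm — accounts for every observation (disk writes flat by open file descriptors growing → CPU unchanged → disk writes flat)
(E) is the only candidate with no mismatches.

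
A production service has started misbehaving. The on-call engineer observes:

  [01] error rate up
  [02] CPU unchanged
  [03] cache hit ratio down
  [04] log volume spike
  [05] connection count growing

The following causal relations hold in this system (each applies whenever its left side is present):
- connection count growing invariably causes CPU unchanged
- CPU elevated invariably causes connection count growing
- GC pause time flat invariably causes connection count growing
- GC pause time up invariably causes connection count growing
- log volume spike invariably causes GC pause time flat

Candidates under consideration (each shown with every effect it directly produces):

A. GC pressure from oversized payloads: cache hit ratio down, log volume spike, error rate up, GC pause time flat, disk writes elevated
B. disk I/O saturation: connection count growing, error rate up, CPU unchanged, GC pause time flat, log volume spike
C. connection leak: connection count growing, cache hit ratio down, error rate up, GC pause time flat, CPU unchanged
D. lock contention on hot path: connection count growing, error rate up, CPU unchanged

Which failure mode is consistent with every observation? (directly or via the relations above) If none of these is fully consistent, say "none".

A

Checking each candidate against the observations:
(A) GC pressure from oversized payloads — error rate up ✓; CPU unchanged ✓ (through GC pause time flat → connection count growing → CPU unchanged); cache hit ratio down ✓; log volume spike ✓; connection count growing ✓ (through GC pause time flat → connection count growing)
(B) disk I/O saturation — does not account for cache hit ratio down
(C) connection leak — error rate up ✓; CPU unchanged ✓; cache hit ratio down ✓; log volume spike ✗; connection count growing ✓
(D) lock contention on hot path — does not account for cache hit ratio down, log volume spike
(A) is the only candidate with no mismatches.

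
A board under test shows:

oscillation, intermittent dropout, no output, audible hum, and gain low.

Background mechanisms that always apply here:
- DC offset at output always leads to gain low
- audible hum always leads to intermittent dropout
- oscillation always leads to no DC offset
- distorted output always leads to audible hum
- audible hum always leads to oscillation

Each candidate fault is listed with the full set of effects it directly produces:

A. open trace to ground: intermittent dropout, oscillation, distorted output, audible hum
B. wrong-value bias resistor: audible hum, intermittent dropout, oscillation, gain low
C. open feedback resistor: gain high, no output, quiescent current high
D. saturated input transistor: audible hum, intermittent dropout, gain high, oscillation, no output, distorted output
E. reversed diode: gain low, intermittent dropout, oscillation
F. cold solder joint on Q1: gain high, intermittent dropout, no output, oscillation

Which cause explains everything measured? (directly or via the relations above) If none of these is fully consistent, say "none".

none

Checking each candidate against the observations:
(A) open trace to ground — oscillation yes; intermittent dropout yes; no output NO; audible hum yes; gain low NO
(B) wrong-value bias resistor — does not account for no output
(C) open feedback resistor — fails on oscillation, intermittent dropout, audible hum, gain low (predicts gain high, not gain low)
(D) saturated input transistor — oscillation yes; intermittent dropout yes; no output yes; audible hum yes; gain low NO
(E) reversed diode — oscillation yes; intermittent dropout yes; no output NO; audible hum NO; gain low yes
(F) cold solder joint on Q1 — oscillation yes; intermittent dropout yes; no output yes; audible hum NO; gain low NO
No candidate is consistent with all observations.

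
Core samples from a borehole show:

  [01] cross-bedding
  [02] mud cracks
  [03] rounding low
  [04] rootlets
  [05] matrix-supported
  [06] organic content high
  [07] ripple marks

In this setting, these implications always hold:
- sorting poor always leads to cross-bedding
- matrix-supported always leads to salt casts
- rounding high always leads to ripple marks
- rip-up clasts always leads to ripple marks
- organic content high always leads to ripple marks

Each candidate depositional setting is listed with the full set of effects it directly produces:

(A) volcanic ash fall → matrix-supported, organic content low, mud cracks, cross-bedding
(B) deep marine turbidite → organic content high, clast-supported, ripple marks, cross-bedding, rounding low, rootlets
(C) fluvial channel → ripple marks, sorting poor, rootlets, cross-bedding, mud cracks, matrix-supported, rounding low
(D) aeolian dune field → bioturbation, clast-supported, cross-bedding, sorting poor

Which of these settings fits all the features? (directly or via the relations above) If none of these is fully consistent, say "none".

Checking each candidate against the observations:
(A) volcanic ash fall — fails on rounding low, rootlets, organic content high, ripple marks (predicts organic content low, not organic content high)
(B) deep marine turbidite — fails on mud cracks, matrix-supported (predicts clast-supported, not matrix-supported)
(C) fluvial channel — cross-bedding yes; mud cracks yes; rounding low yes; rootlets yes; matrix-supported yes; organic content high NO; ripple marks yes
(D) aeolian dune field — fails on mud cracks, rounding low, rootlets, matrix-supported, organic content high, ripple marks (predicts clast-supported, not matrix-supported)
No candidate is consistent with all observations.

none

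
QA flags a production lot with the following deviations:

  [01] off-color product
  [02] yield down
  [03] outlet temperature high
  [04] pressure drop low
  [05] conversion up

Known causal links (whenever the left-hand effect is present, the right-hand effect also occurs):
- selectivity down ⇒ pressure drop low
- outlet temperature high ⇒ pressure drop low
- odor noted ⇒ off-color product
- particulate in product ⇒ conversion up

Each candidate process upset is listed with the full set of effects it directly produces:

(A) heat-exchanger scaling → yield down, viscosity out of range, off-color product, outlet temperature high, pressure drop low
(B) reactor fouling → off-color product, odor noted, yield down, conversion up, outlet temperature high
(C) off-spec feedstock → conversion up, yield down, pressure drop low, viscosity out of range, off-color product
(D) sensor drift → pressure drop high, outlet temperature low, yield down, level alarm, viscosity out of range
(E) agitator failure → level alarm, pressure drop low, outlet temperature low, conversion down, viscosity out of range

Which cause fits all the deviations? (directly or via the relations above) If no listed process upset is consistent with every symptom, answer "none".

Per-candidate check:
(A) heat-exchanger scaling — does not account for conversion up
(B) reactor fouling — accounts for every observation (pressure drop low via outlet temperature high → pressure drop low)
(C) off-spec feedstock — off-color product ✓; yield down ✓; outlet temperature high ✗; pressure drop low ✓; conversion up ✓
(D) sensor drift — fails on off-color product, outlet temperature high, pressure drop low, conversion up (predicts outlet temperature low, not outlet temperature high; predicts pressure drop high, not pressure drop low)
(E) agitator failure — fails on off-color product, yield down, outlet temperature high, conversion up (predicts outlet temperature low, not outlet temperature high; predicts conversion down, not conversion up)
Only (B) is consistent with every observation.

B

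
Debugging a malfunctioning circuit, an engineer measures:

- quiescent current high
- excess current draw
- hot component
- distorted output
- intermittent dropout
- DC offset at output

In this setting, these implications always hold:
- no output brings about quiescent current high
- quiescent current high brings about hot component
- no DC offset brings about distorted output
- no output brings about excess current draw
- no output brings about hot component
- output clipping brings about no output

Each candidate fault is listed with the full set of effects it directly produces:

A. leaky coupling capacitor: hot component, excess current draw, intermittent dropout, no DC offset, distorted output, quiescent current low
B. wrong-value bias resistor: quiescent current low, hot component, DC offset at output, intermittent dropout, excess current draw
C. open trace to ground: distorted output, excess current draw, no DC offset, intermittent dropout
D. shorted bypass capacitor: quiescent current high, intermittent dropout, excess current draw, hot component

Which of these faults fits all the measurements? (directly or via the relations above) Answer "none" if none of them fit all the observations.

none

For each candidate, compare predicted effects to what was observed:
(A) leaky coupling capacitor — quiescent current high -; excess current draw +; hot component +; distorted output +; intermittent dropout +; DC offset at output -
(B) wrong-value bias resistor — fails on quiescent current high, distorted output (predicts quiescent current low, not quiescent current high)
(C) open trace to ground — quiescent current high -; excess current draw +; hot component -; distorted output +; intermittent dropout +; DC offset at output -
(D) shorted bypass capacitor — does not account for distorted output, DC offset at output
None of the listed candidates fits everything.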